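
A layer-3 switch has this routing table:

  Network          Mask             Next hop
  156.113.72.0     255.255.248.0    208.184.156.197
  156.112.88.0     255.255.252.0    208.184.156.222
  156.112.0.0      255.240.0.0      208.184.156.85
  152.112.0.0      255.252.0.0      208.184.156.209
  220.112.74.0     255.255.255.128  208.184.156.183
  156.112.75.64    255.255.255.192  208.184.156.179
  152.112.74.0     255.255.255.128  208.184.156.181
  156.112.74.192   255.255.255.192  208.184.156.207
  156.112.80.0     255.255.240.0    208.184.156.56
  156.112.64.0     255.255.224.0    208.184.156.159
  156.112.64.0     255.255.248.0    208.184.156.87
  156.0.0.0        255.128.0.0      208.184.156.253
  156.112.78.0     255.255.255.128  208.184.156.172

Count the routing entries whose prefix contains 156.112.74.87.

3

Prefixes containing 156.112.74.87:
  156.0.0.0/9 (156.0.0.0 - 156.127.255.255)
  156.112.0.0/12 (156.112.0.0 - 156.127.255.255)
  156.112.64.0/19 (156.112.64.0 - 156.112.95.255)
Total matching entries: 3.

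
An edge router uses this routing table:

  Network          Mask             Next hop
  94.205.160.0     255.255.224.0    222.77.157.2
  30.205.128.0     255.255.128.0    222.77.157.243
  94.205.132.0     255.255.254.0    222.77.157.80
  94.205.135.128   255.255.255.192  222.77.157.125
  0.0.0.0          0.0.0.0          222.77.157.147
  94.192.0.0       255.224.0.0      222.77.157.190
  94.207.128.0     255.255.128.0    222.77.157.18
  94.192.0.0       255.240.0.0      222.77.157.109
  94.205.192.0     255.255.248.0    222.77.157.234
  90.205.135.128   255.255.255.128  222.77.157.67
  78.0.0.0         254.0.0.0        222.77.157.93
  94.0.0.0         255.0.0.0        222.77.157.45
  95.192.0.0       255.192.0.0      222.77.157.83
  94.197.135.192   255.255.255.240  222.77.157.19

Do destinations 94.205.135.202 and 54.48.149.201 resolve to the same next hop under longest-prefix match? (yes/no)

94.205.135.202: longest match 94.192.0.0/12 -> 222.77.157.109
54.48.149.201: longest match 0.0.0.0/0 -> 222.77.157.147

no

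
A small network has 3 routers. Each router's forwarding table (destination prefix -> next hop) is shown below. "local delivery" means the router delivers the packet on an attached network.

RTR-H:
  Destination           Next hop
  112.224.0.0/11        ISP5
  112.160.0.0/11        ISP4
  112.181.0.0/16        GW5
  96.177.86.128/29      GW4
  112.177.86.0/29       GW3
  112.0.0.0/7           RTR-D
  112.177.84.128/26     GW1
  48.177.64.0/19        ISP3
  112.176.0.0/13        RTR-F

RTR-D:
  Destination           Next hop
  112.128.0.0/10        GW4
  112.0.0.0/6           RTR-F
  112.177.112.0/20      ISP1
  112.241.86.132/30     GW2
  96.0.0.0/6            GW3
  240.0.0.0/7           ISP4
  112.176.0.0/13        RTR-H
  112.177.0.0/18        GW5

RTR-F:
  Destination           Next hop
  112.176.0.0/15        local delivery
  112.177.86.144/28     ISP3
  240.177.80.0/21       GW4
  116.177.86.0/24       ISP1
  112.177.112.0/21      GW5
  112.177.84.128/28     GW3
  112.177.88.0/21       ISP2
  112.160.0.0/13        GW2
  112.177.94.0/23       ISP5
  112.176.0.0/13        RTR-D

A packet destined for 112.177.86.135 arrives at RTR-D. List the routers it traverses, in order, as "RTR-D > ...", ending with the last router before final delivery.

RTR-D > RTR-H > RTR-F

At RTR-D: longest match for 112.177.86.135 is 112.176.0.0/13 -> RTR-H
At RTR-H: longest match for 112.177.86.135 is 112.176.0.0/13 -> RTR-F
At RTR-F: longest match for 112.177.86.135 is 112.176.0.0/15 -> local delivery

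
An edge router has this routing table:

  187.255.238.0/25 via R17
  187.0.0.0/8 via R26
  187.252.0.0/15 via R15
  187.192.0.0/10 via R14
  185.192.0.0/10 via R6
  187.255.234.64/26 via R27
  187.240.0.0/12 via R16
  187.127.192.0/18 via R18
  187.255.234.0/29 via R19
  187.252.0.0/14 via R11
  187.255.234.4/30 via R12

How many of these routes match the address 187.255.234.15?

Prefixes containing 187.255.234.15:
  187.0.0.0/8 (187.0.0.0 - 187.255.255.255)
  187.192.0.0/10 (187.192.0.0 - 187.255.255.255)
  187.240.0.0/12 (187.240.0.0 - 187.255.255.255)
  187.252.0.0/14 (187.252.0.0 - 187.255.255.255)
Total matching entries: 4.

4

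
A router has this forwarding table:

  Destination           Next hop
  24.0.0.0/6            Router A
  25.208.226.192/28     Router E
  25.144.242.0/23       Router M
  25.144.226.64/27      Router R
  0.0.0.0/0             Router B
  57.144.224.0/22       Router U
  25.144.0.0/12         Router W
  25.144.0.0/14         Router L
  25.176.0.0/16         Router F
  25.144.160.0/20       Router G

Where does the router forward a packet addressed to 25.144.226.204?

Router L

Routes whose prefix contains 25.144.226.204:
  0.0.0.0/0 (default, matches everything) -> Router B
  24.0.0.0/6 (24.0.0.0 - 27.255.255.255) -> Router A
  25.144.0.0/12 (25.144.0.0 - 25.159.255.255) -> Router W
  25.144.0.0/14 (25.144.0.0 - 25.147.255.255) -> Router L
More-specific entries that do NOT match:
  25.208.226.192/28 (25.208.226.192 - 25.208.226.207) does not contain 25.144.226.204
  25.144.226.64/27 (25.144.226.64 - 25.144.226.95) does not contain 25.144.226.204
  25.144.242.0/23 (25.144.242.0 - 25.144.243.255) does not contain 25.144.226.204
  57.144.224.0/22 (57.144.224.0 - 57.144.227.255) does not contain 25.144.226.204
  25.144.160.0/20 (25.144.160.0 - 25.144.175.255) does not contain 25.144.226.204
  25.176.0.0/16 (25.176.0.0 - 25.176.255.255) does not contain 25.144.226.204
Longest matching prefix is /14 -> next hop Router L.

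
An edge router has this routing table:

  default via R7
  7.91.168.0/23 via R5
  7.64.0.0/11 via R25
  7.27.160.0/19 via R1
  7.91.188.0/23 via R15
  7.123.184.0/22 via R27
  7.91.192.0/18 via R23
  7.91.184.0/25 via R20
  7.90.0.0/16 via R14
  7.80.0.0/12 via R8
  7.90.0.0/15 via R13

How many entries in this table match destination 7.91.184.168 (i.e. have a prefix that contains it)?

4

Prefixes containing 7.91.184.168:
  0.0.0.0/0 (default, matches everything)
  7.64.0.0/11 (7.64.0.0 - 7.95.255.255)
  7.80.0.0/12 (7.80.0.0 - 7.95.255.255)
  7.90.0.0/15 (7.90.0.0 - 7.91.255.255)
Total matching entries: 4.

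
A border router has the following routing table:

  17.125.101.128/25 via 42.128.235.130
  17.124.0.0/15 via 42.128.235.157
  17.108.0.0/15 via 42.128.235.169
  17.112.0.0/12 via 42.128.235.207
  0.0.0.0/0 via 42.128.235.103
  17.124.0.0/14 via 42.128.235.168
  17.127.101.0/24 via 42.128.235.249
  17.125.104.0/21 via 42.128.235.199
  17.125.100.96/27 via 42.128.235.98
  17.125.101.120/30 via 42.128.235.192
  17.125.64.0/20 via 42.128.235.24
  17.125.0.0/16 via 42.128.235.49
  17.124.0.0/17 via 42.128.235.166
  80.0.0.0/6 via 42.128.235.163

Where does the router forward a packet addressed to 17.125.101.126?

Routes whose prefix contains 17.125.101.126:
  0.0.0.0/0 (default, matches everything) -> 42.128.235.103
  17.112.0.0/12 (17.112.0.0 - 17.127.255.255) -> 42.128.235.207
  17.124.0.0/14 (17.124.0.0 - 17.127.255.255) -> 42.128.235.168
  17.124.0.0/15 (17.124.0.0 - 17.125.255.255) -> 42.128.235.157
  17.125.0.0/16 (17.125.0.0 - 17.125.255.255) -> 42.128.235.49
More-specific entries that do NOT match:
  17.125.101.120/30 (17.125.101.120 - 17.125.101.123) does not contain 17.125.101.126
  17.125.100.96/27 (17.125.100.96 - 17.125.100.127) does not contain 17.125.101.126
  17.125.101.128/25 (17.125.101.128 - 17.125.101.255) does not contain 17.125.101.126
  17.127.101.0/24 (17.127.101.0 - 17.127.101.255) does not contain 17.125.101.126
  17.125.104.0/21 (17.125.104.0 - 17.125.111.255) does not contain 17.125.101.126
  17.125.64.0/20 (17.125.64.0 - 17.125.79.255) does not contain 17.125.101.126
  17.124.0.0/17 (17.124.0.0 - 17.124.127.255) does not contain 17.125.101.126
Longest matching prefix is /16 -> next hop 42.128.235.49.

42.128.235.49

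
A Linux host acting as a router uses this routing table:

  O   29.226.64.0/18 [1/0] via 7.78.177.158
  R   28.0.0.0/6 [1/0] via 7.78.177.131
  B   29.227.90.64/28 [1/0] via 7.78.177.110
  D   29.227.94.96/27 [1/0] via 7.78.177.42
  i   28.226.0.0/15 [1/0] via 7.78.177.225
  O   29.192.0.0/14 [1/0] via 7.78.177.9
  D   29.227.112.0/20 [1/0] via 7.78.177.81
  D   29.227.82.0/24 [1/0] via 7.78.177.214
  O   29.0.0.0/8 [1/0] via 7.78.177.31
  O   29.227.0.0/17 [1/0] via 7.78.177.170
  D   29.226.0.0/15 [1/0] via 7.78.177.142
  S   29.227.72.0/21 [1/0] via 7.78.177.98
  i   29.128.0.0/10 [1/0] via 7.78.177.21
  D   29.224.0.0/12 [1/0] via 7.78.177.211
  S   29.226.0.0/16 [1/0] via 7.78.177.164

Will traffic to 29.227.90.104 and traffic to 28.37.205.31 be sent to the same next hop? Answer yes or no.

no

29.227.90.104: longest match 29.227.0.0/17 -> 7.78.177.170
28.37.205.31: longest match 28.0.0.0/6 -> 7.78.177.131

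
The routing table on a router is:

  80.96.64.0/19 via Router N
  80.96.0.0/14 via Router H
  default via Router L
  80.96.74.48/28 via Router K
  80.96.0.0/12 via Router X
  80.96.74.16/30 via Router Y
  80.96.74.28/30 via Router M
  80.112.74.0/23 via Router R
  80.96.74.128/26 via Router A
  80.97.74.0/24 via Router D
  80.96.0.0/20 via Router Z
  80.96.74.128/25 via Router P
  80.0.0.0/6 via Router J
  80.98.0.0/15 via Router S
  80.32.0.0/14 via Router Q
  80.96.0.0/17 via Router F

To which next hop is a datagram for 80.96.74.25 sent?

Router N

Routes whose prefix contains 80.96.74.25:
  0.0.0.0/0 (default, matches everything) -> Router L
  80.0.0.0/6 (80.0.0.0 - 83.255.255.255) -> Router J
  80.96.0.0/12 (80.96.0.0 - 80.111.255.255) -> Router X
  80.96.0.0/14 (80.96.0.0 - 80.99.255.255) -> Router H
  80.96.0.0/17 (80.96.0.0 - 80.96.127.255) -> Router F
  80.96.64.0/19 (80.96.64.0 - 80.96.95.255) -> Router N
More-specific entries that do NOT match:
  80.96.74.16/30 (80.96.74.16 - 80.96.74.19) does not contain 80.96.74.25
  80.96.74.28/30 (80.96.74.28 - 80.96.74.31) does not contain 80.96.74.25
  80.96.74.48/28 (80.96.74.48 - 80.96.74.63) does not contain 80.96.74.25
  80.96.74.128/26 (80.96.74.128 - 80.96.74.191) does not contain 80.96.74.25
  80.96.74.128/25 (80.96.74.128 - 80.96.74.255) does not contain 80.96.74.25
  80.97.74.0/24 (80.97.74.0 - 80.97.74.255) does not contain 80.96.74.25
  80.112.74.0/23 (80.112.74.0 - 80.112.75.255) does not contain 80.96.74.25
  80.96.0.0/20 (80.96.0.0 - 80.96.15.255) does not contain 80.96.74.25
Longest matching prefix is /19 -> next hop Router N.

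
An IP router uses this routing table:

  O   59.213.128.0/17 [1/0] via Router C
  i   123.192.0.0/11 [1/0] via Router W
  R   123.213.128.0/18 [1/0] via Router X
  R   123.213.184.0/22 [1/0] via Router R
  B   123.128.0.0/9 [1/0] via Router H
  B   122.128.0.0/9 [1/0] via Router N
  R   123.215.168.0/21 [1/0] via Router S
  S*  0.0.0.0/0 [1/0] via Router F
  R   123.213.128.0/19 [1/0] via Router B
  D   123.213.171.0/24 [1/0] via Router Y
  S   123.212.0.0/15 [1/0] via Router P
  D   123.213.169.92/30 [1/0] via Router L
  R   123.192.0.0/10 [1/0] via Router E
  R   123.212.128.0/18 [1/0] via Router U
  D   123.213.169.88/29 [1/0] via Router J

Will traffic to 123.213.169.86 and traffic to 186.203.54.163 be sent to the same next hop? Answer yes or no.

123.213.169.86: longest match 123.213.128.0/18 -> Router X
186.203.54.163: longest match 0.0.0.0/0 -> Router F

no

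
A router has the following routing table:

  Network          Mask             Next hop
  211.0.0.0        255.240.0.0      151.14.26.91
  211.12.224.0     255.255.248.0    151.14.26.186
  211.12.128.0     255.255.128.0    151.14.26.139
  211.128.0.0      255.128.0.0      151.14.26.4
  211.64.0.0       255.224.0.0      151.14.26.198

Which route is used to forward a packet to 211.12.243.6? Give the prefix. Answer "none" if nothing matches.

211.12.128.0/17

Entries matching 211.12.243.6:
  211.0.0.0/12 (211.0.0.0 - 211.15.255.255)
  211.12.128.0/17 (211.12.128.0 - 211.12.255.255)
Most specific is 211.12.128.0/17.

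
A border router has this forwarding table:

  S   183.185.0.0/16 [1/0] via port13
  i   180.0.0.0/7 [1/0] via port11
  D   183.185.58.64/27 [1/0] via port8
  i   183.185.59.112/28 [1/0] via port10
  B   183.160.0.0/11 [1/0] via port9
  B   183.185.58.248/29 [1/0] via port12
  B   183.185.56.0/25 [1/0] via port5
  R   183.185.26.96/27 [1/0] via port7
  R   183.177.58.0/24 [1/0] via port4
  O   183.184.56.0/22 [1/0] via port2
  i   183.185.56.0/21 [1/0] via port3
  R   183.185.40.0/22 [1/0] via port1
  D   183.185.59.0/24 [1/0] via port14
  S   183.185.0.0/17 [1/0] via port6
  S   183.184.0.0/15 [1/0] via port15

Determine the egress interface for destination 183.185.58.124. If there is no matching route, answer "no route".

Routes whose prefix contains 183.185.58.124:
  183.160.0.0/11 (183.160.0.0 - 183.191.255.255) -> port9
  183.184.0.0/15 (183.184.0.0 - 183.185.255.255) -> port15
  183.185.0.0/16 (183.185.0.0 - 183.185.255.255) -> port13
  183.185.0.0/17 (183.185.0.0 - 183.185.127.255) -> port6
  183.185.56.0/21 (183.185.56.0 - 183.185.63.255) -> port3
More-specific entries that do NOT match:
  183.185.58.248/29 (183.185.58.248 - 183.185.58.255) does not contain 183.185.58.124
  183.185.59.112/28 (183.185.59.112 - 183.185.59.127) does not contain 183.185.58.124
  183.185.58.64/27 (183.185.58.64 - 183.185.58.95) does not contain 183.185.58.124
  183.185.26.96/27 (183.185.26.96 - 183.185.26.127) does not contain 183.185.58.124
  183.185.56.0/25 (183.185.56.0 - 183.185.56.127) does not contain 183.185.58.124
  183.177.58.0/24 (183.177.58.0 - 183.177.58.255) does not contain 183.185.58.124
  183.185.59.0/24 (183.185.59.0 - 183.185.59.255) does not contain 183.185.58.124
  183.184.56.0/22 (183.184.56.0 - 183.184.59.255) does not contain 183.185.58.124
  183.185.40.0/22 (183.185.40.0 - 183.185.43.255) does not contain 183.185.58.124
Longest matching prefix is /21 -> interface port3.

port3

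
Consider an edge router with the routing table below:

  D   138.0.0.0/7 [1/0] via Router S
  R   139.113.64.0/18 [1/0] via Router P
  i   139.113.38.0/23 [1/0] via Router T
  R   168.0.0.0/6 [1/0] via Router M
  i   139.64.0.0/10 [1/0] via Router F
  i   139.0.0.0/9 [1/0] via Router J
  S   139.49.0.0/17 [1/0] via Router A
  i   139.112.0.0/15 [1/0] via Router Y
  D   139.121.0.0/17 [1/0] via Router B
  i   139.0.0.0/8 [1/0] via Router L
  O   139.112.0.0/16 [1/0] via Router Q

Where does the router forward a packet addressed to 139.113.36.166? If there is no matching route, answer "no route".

Routes whose prefix contains 139.113.36.166:
  138.0.0.0/7 (138.0.0.0 - 139.255.255.255) -> Router S
  139.0.0.0/8 (139.0.0.0 - 139.255.255.255) -> Router L
  139.0.0.0/9 (139.0.0.0 - 139.127.255.255) -> Router J
  139.64.0.0/10 (139.64.0.0 - 139.127.255.255) -> Router F
  139.112.0.0/15 (139.112.0.0 - 139.113.255.255) -> Router Y
More-specific entries that do NOT match:
  139.113.38.0/23 (139.113.38.0 - 139.113.39.255) does not contain 139.113.36.166
  139.113.64.0/18 (139.113.64.0 - 139.113.127.255) does not contain 139.113.36.166
  139.49.0.0/17 (139.49.0.0 - 139.49.127.255) does not contain 139.113.36.166
  139.121.0.0/17 (139.121.0.0 - 139.121.127.255) does not contain 139.113.36.166
  139.112.0.0/16 (139.112.0.0 - 139.112.255.255) does not contain 139.113.36.166
Longest matching prefix is /15 -> next hop Router Y.

Router Y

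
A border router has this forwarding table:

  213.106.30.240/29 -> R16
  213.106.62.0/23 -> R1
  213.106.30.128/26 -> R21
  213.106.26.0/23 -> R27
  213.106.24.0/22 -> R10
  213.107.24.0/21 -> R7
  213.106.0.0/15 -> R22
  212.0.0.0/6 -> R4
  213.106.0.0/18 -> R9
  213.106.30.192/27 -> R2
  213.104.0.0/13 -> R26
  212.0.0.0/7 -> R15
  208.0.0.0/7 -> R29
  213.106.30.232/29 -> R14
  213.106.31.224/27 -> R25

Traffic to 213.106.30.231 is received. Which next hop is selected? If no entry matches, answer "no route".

Routes whose prefix contains 213.106.30.231:
  212.0.0.0/6 (212.0.0.0 - 215.255.255.255) -> R4
  212.0.0.0/7 (212.0.0.0 - 213.255.255.255) -> R15
  213.104.0.0/13 (213.104.0.0 - 213.111.255.255) -> R26
  213.106.0.0/15 (213.106.0.0 - 213.107.255.255) -> R22
  213.106.0.0/18 (213.106.0.0 - 213.106.63.255) -> R9
More-specific entries that do NOT match:
  213.106.30.240/29 (213.106.30.240 - 213.106.30.247) does not contain 213.106.30.231
  213.106.30.232/29 (213.106.30.232 - 213.106.30.239) does not contain 213.106.30.231
  213.106.30.192/27 (213.106.30.192 - 213.106.30.223) does not contain 213.106.30.231
  213.106.31.224/27 (213.106.31.224 - 213.106.31.255) does not contain 213.106.30.231
  213.106.30.128/26 (213.106.30.128 - 213.106.30.191) does not contain 213.106.30.231
  213.106.62.0/23 (213.106.62.0 - 213.106.63.255) does not contain 213.106.30.231
  213.106.26.0/23 (213.106.26.0 - 213.106.27.255) does not contain 213.106.30.231
  213.106.24.0/22 (213.106.24.0 - 213.106.27.255) does not contain 213.106.30.231
  213.107.24.0/21 (213.107.24.0 - 213.107.31.255) does not contain 213.106.30.231
Longest matching prefix is /18 -> next hop R9.

R9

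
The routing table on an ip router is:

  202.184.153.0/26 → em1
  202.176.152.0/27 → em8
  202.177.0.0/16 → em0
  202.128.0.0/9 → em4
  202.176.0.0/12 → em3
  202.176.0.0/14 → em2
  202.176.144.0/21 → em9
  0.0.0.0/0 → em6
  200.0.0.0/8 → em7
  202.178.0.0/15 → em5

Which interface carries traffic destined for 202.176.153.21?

em2

Routes whose prefix contains 202.176.153.21:
  0.0.0.0/0 (default, matches everything) -> em6
  202.128.0.0/9 (202.128.0.0 - 202.255.255.255) -> em4
  202.176.0.0/12 (202.176.0.0 - 202.191.255.255) -> em3
  202.176.0.0/14 (202.176.0.0 - 202.179.255.255) -> em2
More-specific entries that do NOT match:
  202.176.152.0/27 (202.176.152.0 - 202.176.152.31) does not contain 202.176.153.21
  202.184.153.0/26 (202.184.153.0 - 202.184.153.63) does not contain 202.176.153.21
  202.176.144.0/21 (202.176.144.0 - 202.176.151.255) does not contain 202.176.153.21
  202.177.0.0/16 (202.177.0.0 - 202.177.255.255) does not contain 202.176.153.21
  202.178.0.0/15 (202.178.0.0 - 202.179.255.255) does not contain 202.176.153.21
Longest matching prefix is /14 -> interface em2.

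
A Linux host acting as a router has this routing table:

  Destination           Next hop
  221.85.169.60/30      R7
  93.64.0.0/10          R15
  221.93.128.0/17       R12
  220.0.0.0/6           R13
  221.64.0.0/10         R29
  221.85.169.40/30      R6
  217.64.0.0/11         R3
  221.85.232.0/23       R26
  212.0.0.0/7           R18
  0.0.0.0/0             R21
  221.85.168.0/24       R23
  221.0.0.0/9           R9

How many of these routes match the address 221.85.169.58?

Prefixes containing 221.85.169.58:
  0.0.0.0/0 (default, matches everything)
  220.0.0.0/6 (220.0.0.0 - 223.255.255.255)
  221.0.0.0/9 (221.0.0.0 - 221.127.255.255)
  221.64.0.0/10 (221.64.0.0 - 221.127.255.255)
Total matching entries: 4.

4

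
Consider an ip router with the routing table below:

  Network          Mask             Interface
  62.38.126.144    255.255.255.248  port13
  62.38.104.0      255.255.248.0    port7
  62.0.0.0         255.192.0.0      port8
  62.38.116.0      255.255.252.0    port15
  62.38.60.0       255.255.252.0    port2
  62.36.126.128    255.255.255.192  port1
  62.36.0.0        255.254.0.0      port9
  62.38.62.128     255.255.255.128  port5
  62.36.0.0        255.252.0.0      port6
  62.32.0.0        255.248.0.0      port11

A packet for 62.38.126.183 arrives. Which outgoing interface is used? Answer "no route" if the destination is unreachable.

Routes whose prefix contains 62.38.126.183:
  62.0.0.0/10 (62.0.0.0 - 62.63.255.255) -> port8
  62.32.0.0/13 (62.32.0.0 - 62.39.255.255) -> port11
  62.36.0.0/14 (62.36.0.0 - 62.39.255.255) -> port6
More-specific entries that do NOT match:
  62.38.126.144/29 (62.38.126.144 - 62.38.126.151) does not contain 62.38.126.183
  62.36.126.128/26 (62.36.126.128 - 62.36.126.191) does not contain 62.38.126.183
  62.38.62.128/25 (62.38.62.128 - 62.38.62.255) does not contain 62.38.126.183
  62.38.116.0/22 (62.38.116.0 - 62.38.119.255) does not contain 62.38.126.183
  62.38.60.0/22 (62.38.60.0 - 62.38.63.255) does not contain 62.38.126.183
  62.38.104.0/21 (62.38.104.0 - 62.38.111.255) does not contain 62.38.126.183
  62.36.0.0/15 (62.36.0.0 - 62.37.255.255) does not contain 62.38.126.183
Longest matching prefix is /14 -> interface port6.

port6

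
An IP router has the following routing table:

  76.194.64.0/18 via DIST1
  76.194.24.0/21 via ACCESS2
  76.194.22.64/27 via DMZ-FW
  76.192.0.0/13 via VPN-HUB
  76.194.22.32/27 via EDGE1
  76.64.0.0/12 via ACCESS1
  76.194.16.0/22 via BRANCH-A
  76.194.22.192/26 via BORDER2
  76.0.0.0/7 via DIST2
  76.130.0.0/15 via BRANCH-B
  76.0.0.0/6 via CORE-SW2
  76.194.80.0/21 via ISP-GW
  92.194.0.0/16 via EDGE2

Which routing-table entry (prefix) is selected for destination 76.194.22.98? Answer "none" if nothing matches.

76.192.0.0/13

Entries matching 76.194.22.98:
  76.0.0.0/6 (76.0.0.0 - 79.255.255.255)
  76.0.0.0/7 (76.0.0.0 - 77.255.255.255)
  76.192.0.0/13 (76.192.0.0 - 76.199.255.255)
Most specific is 76.192.0.0/13.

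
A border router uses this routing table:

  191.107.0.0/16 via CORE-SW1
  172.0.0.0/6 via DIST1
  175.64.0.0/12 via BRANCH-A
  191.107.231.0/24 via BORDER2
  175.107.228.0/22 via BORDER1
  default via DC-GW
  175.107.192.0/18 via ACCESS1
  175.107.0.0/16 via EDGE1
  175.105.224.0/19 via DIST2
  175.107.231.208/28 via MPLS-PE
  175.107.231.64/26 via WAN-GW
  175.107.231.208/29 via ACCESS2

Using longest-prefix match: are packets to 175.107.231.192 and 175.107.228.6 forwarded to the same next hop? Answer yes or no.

yes

175.107.231.192: longest match 175.107.228.0/22 -> BORDER1
175.107.228.6: longest match 175.107.228.0/22 -> BORDER1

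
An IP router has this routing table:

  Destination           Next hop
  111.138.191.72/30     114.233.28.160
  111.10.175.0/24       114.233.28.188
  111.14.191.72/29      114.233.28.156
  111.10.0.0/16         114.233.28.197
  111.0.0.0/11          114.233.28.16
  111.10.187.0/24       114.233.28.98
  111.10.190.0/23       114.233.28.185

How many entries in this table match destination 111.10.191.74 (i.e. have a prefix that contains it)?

Prefixes containing 111.10.191.74:
  111.0.0.0/11 (111.0.0.0 - 111.31.255.255)
  111.10.0.0/16 (111.10.0.0 - 111.10.255.255)
  111.10.190.0/23 (111.10.190.0 - 111.10.191.255)
Total matching entries: 3.

3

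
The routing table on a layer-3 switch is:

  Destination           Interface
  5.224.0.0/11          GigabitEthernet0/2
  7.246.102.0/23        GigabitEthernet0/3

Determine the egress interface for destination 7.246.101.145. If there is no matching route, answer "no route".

No entry's prefix contains 7.246.101.145; there is no default route.

no route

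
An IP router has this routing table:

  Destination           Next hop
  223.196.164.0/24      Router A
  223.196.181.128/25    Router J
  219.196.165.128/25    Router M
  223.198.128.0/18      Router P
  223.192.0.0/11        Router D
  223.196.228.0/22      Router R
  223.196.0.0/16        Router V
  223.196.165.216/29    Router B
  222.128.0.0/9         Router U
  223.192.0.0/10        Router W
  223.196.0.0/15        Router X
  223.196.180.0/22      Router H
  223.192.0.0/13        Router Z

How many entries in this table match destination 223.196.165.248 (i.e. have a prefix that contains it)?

Prefixes containing 223.196.165.248:
  223.192.0.0/10 (223.192.0.0 - 223.255.255.255)
  223.192.0.0/11 (223.192.0.0 - 223.223.255.255)
  223.192.0.0/13 (223.192.0.0 - 223.199.255.255)
  223.196.0.0/15 (223.196.0.0 - 223.197.255.255)
  223.196.0.0/16 (223.196.0.0 - 223.196.255.255)
Total matching entries: 5.

5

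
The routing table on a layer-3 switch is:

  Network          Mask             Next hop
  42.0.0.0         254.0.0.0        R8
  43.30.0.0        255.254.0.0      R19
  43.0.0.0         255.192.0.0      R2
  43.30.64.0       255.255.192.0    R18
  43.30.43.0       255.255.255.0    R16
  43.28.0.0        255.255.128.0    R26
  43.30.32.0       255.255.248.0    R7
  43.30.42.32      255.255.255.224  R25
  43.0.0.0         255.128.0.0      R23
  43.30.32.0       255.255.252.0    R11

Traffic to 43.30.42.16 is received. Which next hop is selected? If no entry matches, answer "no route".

Routes whose prefix contains 43.30.42.16:
  42.0.0.0/7 (42.0.0.0 - 43.255.255.255) -> R8
  43.0.0.0/9 (43.0.0.0 - 43.127.255.255) -> R23
  43.0.0.0/10 (43.0.0.0 - 43.63.255.255) -> R2
  43.30.0.0/15 (43.30.0.0 - 43.31.255.255) -> R19
More-specific entries that do NOT match:
  43.30.42.32/27 (43.30.42.32 - 43.30.42.63) does not contain 43.30.42.16
  43.30.43.0/24 (43.30.43.0 - 43.30.43.255) does not contain 43.30.42.16
  43.30.32.0/22 (43.30.32.0 - 43.30.35.255) does not contain 43.30.42.16
  43.30.32.0/21 (43.30.32.0 - 43.30.39.255) does not contain 43.30.42.16
  43.30.64.0/18 (43.30.64.0 - 43.30.127.255) does not contain 43.30.42.16
  43.28.0.0/17 (43.28.0.0 - 43.28.127.255) does not contain 43.30.42.16
Longest matching prefix is /15 -> next hop R19.

R19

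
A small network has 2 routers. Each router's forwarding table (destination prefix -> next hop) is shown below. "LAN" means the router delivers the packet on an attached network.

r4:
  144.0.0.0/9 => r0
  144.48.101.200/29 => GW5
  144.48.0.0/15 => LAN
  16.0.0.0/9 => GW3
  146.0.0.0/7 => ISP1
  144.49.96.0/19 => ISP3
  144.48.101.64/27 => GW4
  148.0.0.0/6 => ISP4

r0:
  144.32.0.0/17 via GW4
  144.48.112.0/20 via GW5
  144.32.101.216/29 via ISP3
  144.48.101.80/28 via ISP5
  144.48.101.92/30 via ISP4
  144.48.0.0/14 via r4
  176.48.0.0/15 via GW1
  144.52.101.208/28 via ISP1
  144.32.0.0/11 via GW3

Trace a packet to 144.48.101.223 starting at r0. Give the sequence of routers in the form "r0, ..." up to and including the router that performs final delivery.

At r0: longest match for 144.48.101.223 is 144.48.0.0/14 -> r4
At r4: longest match for 144.48.101.223 is 144.48.0.0/15 -> LAN

r0, r4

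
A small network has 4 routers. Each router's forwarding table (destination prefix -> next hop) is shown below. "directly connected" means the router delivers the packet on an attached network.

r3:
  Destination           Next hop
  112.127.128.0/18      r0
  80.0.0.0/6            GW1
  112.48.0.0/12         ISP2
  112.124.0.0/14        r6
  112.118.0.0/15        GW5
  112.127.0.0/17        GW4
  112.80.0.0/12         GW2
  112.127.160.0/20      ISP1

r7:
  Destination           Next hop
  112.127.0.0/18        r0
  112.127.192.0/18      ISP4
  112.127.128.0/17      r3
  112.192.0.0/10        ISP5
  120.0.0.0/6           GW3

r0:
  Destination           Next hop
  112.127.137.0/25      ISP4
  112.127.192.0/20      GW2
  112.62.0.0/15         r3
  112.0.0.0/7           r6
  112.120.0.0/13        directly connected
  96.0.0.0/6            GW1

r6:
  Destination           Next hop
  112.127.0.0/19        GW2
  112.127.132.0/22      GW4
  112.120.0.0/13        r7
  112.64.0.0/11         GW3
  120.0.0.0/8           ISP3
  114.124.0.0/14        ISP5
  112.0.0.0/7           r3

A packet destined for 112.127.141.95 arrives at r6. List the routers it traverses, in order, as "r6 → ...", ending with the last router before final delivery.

r6 → r7 → r3 → r0

At r6: longest match for 112.127.141.95 is 112.120.0.0/13 -> r7
At r7: longest match for 112.127.141.95 is 112.127.128.0/17 -> r3
At r3: longest match for 112.127.141.95 is 112.127.128.0/18 -> r0
At r0: longest match for 112.127.141.95 is 112.120.0.0/13 -> directly connected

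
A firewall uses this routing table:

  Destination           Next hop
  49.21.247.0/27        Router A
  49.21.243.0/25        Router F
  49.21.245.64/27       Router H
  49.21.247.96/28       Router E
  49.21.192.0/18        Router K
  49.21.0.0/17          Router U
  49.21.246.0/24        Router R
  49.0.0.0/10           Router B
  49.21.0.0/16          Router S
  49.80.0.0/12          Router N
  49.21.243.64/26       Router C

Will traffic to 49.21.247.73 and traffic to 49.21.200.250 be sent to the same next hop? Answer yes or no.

yes

49.21.247.73: longest match 49.21.192.0/18 -> Router K
49.21.200.250: longest match 49.21.192.0/18 -> Router K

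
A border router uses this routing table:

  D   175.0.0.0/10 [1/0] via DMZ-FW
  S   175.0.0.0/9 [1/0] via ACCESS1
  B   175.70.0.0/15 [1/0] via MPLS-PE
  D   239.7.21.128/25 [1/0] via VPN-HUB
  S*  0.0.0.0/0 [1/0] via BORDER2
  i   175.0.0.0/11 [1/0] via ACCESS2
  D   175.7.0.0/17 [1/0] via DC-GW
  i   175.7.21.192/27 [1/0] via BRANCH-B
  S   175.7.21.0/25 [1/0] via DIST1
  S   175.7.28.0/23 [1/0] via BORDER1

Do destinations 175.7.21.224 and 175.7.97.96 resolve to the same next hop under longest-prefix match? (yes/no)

yes

175.7.21.224: longest match 175.7.0.0/17 -> DC-GW
175.7.97.96: longest match 175.7.0.0/17 -> DC-GW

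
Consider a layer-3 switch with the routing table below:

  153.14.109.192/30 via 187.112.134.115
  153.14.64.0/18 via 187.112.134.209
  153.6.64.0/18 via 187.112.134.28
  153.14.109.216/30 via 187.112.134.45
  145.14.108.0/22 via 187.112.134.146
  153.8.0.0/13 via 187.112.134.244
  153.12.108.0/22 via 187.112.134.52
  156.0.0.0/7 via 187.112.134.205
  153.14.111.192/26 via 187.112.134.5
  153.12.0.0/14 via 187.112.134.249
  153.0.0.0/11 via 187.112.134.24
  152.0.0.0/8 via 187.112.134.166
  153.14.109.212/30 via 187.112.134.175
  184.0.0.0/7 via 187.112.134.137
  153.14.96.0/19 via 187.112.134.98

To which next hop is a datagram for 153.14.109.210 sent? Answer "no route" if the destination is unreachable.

187.112.134.98

Routes whose prefix contains 153.14.109.210:
  153.0.0.0/11 (153.0.0.0 - 153.31.255.255) -> 187.112.134.24
  153.8.0.0/13 (153.8.0.0 - 153.15.255.255) -> 187.112.134.244
  153.12.0.0/14 (153.12.0.0 - 153.15.255.255) -> 187.112.134.249
  153.14.64.0/18 (153.14.64.0 - 153.14.127.255) -> 187.112.134.209
  153.14.96.0/19 (153.14.96.0 - 153.14.127.255) -> 187.112.134.98
More-specific entries that do NOT match:
  153.14.109.192/30 (153.14.109.192 - 153.14.109.195) does not contain 153.14.109.210
  153.14.109.216/30 (153.14.109.216 - 153.14.109.219) does not contain 153.14.109.210
  153.14.109.212/30 (153.14.109.212 - 153.14.109.215) does not contain 153.14.109.210
  153.14.111.192/26 (153.14.111.192 - 153.14.111.255) does not contain 153.14.109.210
  145.14.108.0/22 (145.14.108.0 - 145.14.111.255) does not contain 153.14.109.210
  153.12.108.0/22 (153.12.108.0 - 153.12.111.255) does not contain 153.14.109.210
Longest matching prefix is /19 -> next hop 187.112.134.98.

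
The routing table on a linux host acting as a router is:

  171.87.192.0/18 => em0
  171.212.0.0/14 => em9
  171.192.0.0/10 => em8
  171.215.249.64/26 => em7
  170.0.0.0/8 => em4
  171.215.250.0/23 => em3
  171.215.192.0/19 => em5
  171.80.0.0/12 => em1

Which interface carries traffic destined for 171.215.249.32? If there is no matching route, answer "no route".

Routes whose prefix contains 171.215.249.32:
  171.192.0.0/10 (171.192.0.0 - 171.255.255.255) -> em8
  171.212.0.0/14 (171.212.0.0 - 171.215.255.255) -> em9
More-specific entries that do NOT match:
  171.215.249.64/26 (171.215.249.64 - 171.215.249.127) does not contain 171.215.249.32
  171.215.250.0/23 (171.215.250.0 - 171.215.251.255) does not contain 171.215.249.32
  171.215.192.0/19 (171.215.192.0 - 171.215.223.255) does not contain 171.215.249.32
  171.87.192.0/18 (171.87.192.0 - 171.87.255.255) does not contain 171.215.249.32
Longest matching prefix is /14 -> interface em9.

em9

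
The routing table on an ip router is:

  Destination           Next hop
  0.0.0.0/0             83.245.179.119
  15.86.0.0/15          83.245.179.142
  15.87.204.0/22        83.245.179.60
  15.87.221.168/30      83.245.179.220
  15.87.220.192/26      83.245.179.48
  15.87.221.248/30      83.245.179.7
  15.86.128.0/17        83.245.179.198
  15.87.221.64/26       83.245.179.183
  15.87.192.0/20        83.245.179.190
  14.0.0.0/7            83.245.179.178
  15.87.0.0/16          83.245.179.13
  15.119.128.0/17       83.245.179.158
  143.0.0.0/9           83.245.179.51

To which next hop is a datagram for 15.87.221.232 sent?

83.245.179.13

Routes whose prefix contains 15.87.221.232:
  0.0.0.0/0 (default, matches everything) -> 83.245.179.119
  14.0.0.0/7 (14.0.0.0 - 15.255.255.255) -> 83.245.179.178
  15.86.0.0/15 (15.86.0.0 - 15.87.255.255) -> 83.245.179.142
  15.87.0.0/16 (15.87.0.0 - 15.87.255.255) -> 83.245.179.13
More-specific entries that do NOT match:
  15.87.221.168/30 (15.87.221.168 - 15.87.221.171) does not contain 15.87.221.232
  15.87.221.248/30 (15.87.221.248 - 15.87.221.251) does not contain 15.87.221.232
  15.87.220.192/26 (15.87.220.192 - 15.87.220.255) does not contain 15.87.221.232
  15.87.221.64/26 (15.87.221.64 - 15.87.221.127) does not contain 15.87.221.232
  15.87.204.0/22 (15.87.204.0 - 15.87.207.255) does not contain 15.87.221.232
  15.87.192.0/20 (15.87.192.0 - 15.87.207.255) does not contain 15.87.221.232
  15.86.128.0/17 (15.86.128.0 - 15.86.255.255) does not contain 15.87.221.232
  15.119.128.0/17 (15.119.128.0 - 15.119.255.255) does not contain 15.87.221.232
Longest matching prefix is /16 -> next hop 83.245.179.13.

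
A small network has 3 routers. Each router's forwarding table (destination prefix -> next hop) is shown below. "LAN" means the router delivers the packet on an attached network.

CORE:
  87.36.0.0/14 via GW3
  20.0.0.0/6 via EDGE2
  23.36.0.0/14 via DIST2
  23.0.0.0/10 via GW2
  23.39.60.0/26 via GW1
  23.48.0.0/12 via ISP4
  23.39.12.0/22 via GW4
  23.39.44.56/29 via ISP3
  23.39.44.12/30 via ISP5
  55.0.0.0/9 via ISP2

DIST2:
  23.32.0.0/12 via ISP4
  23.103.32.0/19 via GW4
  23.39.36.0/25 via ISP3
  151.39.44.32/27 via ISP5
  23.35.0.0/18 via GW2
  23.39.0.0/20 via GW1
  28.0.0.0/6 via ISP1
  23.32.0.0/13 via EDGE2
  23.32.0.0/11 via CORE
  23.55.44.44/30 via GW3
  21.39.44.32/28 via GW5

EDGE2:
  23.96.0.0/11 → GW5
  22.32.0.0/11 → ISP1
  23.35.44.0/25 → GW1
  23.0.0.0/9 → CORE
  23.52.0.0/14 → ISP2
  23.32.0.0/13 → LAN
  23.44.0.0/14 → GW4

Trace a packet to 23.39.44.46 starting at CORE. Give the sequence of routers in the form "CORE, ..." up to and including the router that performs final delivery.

At CORE: longest match for 23.39.44.46 is 23.36.0.0/14 -> DIST2
At DIST2: longest match for 23.39.44.46 is 23.32.0.0/13 -> EDGE2
At EDGE2: longest match for 23.39.44.46 is 23.32.0.0/13 -> LAN

CORE, DIST2, EDGE2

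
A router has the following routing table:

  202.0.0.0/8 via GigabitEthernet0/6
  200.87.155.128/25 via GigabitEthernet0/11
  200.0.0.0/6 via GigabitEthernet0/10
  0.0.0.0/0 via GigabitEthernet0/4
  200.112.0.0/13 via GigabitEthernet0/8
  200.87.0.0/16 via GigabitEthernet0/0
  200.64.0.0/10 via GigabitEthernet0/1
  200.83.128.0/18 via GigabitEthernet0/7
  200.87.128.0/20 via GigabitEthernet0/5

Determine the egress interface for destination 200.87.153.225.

GigabitEthernet0/0

Routes whose prefix contains 200.87.153.225:
  0.0.0.0/0 (default, matches everything) -> GigabitEthernet0/4
  200.0.0.0/6 (200.0.0.0 - 203.255.255.255) -> GigabitEthernet0/10
  200.64.0.0/10 (200.64.0.0 - 200.127.255.255) -> GigabitEthernet0/1
  200.87.0.0/16 (200.87.0.0 - 200.87.255.255) -> GigabitEthernet0/0
More-specific entries that do NOT match:
  200.87.155.128/25 (200.87.155.128 - 200.87.155.255) does not contain 200.87.153.225
  200.87.128.0/20 (200.87.128.0 - 200.87.143.255) does not contain 200.87.153.225
  200.83.128.0/18 (200.83.128.0 - 200.83.191.255) does not contain 200.87.153.225
Longest matching prefix is /16 -> interface GigabitEthernet0/0.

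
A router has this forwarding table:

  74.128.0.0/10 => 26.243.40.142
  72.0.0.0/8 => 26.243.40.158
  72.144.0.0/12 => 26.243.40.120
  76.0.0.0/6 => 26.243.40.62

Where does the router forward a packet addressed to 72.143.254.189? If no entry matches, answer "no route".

Routes whose prefix contains 72.143.254.189:
  72.0.0.0/8 (72.0.0.0 - 72.255.255.255) -> 26.243.40.158
More-specific entries that do NOT match:
  72.144.0.0/12 (72.144.0.0 - 72.159.255.255) does not contain 72.143.254.189
  74.128.0.0/10 (74.128.0.0 - 74.191.255.255) does not contain 72.143.254.189
Longest matching prefix is /8 -> next hop 26.243.40.158.

26.243.40.158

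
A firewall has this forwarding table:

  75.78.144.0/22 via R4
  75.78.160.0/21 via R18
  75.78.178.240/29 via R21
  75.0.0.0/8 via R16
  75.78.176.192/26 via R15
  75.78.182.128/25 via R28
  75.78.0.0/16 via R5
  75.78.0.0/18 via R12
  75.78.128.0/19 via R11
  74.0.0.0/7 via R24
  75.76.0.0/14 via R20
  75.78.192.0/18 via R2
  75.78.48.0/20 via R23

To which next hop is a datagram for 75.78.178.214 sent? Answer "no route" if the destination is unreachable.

R5

Routes whose prefix contains 75.78.178.214:
  74.0.0.0/7 (74.0.0.0 - 75.255.255.255) -> R24
  75.0.0.0/8 (75.0.0.0 - 75.255.255.255) -> R16
  75.76.0.0/14 (75.76.0.0 - 75.79.255.255) -> R20
  75.78.0.0/16 (75.78.0.0 - 75.78.255.255) -> R5
More-specific entries that do NOT match:
  75.78.178.240/29 (75.78.178.240 - 75.78.178.247) does not contain 75.78.178.214
  75.78.176.192/26 (75.78.176.192 - 75.78.176.255) does not contain 75.78.178.214
  75.78.182.128/25 (75.78.182.128 - 75.78.182.255) does not contain 75.78.178.214
  75.78.144.0/22 (75.78.144.0 - 75.78.147.255) does not contain 75.78.178.214
  75.78.160.0/21 (75.78.160.0 - 75.78.167.255) does not contain 75.78.178.214
  75.78.48.0/20 (75.78.48.0 - 75.78.63.255) does not contain 75.78.178.214
  75.78.128.0/19 (75.78.128.0 - 75.78.159.255) does not contain 75.78.178.214
  75.78.0.0/18 (75.78.0.0 - 75.78.63.255) does not contain 75.78.178.214
  75.78.192.0/18 (75.78.192.0 - 75.78.255.255) does not contain 75.78.178.214
Longest matching prefix is /16 -> next hop R5.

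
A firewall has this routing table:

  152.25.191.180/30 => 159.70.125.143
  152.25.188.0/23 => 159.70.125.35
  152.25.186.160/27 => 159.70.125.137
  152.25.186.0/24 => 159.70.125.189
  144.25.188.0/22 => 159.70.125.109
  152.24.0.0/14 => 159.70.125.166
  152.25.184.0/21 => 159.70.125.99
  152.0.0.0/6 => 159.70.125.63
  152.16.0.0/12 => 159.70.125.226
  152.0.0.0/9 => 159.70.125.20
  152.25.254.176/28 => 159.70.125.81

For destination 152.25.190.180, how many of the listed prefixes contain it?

5

Prefixes containing 152.25.190.180:
  152.0.0.0/6 (152.0.0.0 - 155.255.255.255)
  152.0.0.0/9 (152.0.0.0 - 152.127.255.255)
  152.16.0.0/12 (152.16.0.0 - 152.31.255.255)
  152.24.0.0/14 (152.24.0.0 - 152.27.255.255)
  152.25.184.0/21 (152.25.184.0 - 152.25.191.255)
Total matching entries: 5.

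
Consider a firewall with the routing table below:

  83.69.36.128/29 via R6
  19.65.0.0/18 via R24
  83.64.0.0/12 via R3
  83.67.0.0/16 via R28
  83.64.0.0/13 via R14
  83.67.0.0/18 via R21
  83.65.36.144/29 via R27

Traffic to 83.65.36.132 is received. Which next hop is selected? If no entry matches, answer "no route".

R14

Routes whose prefix contains 83.65.36.132:
  83.64.0.0/12 (83.64.0.0 - 83.79.255.255) -> R3
  83.64.0.0/13 (83.64.0.0 - 83.71.255.255) -> R14
More-specific entries that do NOT match:
  83.69.36.128/29 (83.69.36.128 - 83.69.36.135) does not contain 83.65.36.132
  83.65.36.144/29 (83.65.36.144 - 83.65.36.151) does not contain 83.65.36.132
  19.65.0.0/18 (19.65.0.0 - 19.65.63.255) does not contain 83.65.36.132
  83.67.0.0/18 (83.67.0.0 - 83.67.63.255) does not contain 83.65.36.132
  83.67.0.0/16 (83.67.0.0 - 83.67.255.255) does not contain 83.65.36.132
Longest matching prefix is /13 -> next hop R14.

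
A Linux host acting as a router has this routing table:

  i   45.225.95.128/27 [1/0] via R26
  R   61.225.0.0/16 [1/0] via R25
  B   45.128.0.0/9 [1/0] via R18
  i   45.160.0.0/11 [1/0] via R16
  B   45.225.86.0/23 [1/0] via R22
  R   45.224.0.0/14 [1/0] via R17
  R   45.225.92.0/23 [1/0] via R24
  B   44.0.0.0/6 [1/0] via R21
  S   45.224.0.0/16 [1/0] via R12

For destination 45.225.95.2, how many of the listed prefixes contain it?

3

Prefixes containing 45.225.95.2:
  44.0.0.0/6 (44.0.0.0 - 47.255.255.255)
  45.128.0.0/9 (45.128.0.0 - 45.255.255.255)
  45.224.0.0/14 (45.224.0.0 - 45.227.255.255)
Total matching entries: 3.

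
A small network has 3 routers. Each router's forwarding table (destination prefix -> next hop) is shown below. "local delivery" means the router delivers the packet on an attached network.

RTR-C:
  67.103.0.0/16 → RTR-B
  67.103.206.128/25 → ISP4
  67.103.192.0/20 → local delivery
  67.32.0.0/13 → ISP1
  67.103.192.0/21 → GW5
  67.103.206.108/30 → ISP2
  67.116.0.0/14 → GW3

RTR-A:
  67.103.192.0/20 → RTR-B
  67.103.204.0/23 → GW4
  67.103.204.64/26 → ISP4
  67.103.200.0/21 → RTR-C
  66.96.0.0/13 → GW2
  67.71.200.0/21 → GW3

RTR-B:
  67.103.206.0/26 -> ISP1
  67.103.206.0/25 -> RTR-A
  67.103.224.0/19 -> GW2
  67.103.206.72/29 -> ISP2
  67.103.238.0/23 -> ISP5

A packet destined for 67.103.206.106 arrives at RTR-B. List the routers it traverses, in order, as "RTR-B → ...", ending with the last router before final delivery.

RTR-B → RTR-A → RTR-C

At RTR-B: longest match for 67.103.206.106 is 67.103.206.0/25 -> RTR-A
At RTR-A: longest match for 67.103.206.106 is 67.103.200.0/21 -> RTR-C
At RTR-C: longest match for 67.103.206.106 is 67.103.192.0/20 -> local delivery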